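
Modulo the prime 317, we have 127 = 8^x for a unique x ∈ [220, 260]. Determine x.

Compute 8^220 mod 317 = 173, then multiply by 8 repeatedly:
  8^220=173  8^221=116  8^222=294  8^223=133  8^224=113
  8^225=270  8^226=258  8^227=162  8^228=28  8^229=224
  8^230=207  8^231=71  8^232=251  8^233=106  8^234=214
  8^235=127
Found 127 at exponent 235.

235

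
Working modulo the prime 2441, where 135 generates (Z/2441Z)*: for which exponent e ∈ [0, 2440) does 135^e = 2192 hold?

2346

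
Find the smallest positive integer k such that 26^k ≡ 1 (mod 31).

6

The order of 26 must divide p − 1 = 30 = 2 · 3 · 5.
Divisors: 1, 2, 3, 5, 6, 10, 15, 30.
Check each in increasing order: 26^1 ≡ 26;  26^2 ≡ 25;  26^3 ≡ 30;  26^5 ≡ 6;  26^6 ≡ 1.
Smallest exponent giving 1 is 6.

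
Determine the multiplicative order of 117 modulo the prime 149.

148

The order of 117 must divide p − 1 = 148 = 2^2 · 37.
Divisors: 1, 2, 4, 37, 74, 148.
Check each in increasing order: 117^1 ≡ 117;  117^2 ≡ 130;  117^4 ≡ 63;  117^37 ≡ 44;  117^74 ≡ 148;  117^148 ≡ 1.
Smallest exponent giving 1 is 148.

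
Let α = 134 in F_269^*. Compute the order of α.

268

The order of 134 must divide p − 1 = 268 = 2^2 · 67.
Divisors: 1, 2, 4, 67, 134, 268.
Check each in increasing order: 134^1 ≡ 134;  134^2 ≡ 202;  134^4 ≡ 185;  134^67 ≡ 187;  134^134 ≡ 268;  134^268 ≡ 1.
Smallest exponent giving 1 is 268.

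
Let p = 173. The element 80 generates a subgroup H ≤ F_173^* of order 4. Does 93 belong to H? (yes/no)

yes

⟨80⟩ has order 4; its elements mod 173 are {1, 80, 93, 172}.
93 is in this set.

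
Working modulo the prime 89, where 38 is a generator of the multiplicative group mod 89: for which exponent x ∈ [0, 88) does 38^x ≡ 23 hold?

Successive powers of 38 modulo 89:
  38^0=1  38^1=38  38^2=20  38^3=48  38^4=44  38^5=70
  38^6=79  38^7=65  38^8=67  38^9=54  38^10=5  38^11=12
  38^12=11  38^13=62  38^14=42  38^15=83  38^16=39  38^17=58
  38^18=68  38^19=3  38^20=25  38^21=60  38^22=55  38^23=43
  38^24=32  38^25=59  38^26=17  38^27=23
So 38^27 ≡ 23 (mod 89), giving x = 27.

27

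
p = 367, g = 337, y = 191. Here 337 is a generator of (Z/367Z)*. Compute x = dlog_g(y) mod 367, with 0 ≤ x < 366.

Baby-step giant-step with m = ceil(sqrt(366)) = 20.
Baby table (337^j mod 367 for j=0..19):
  0:1  1:337  2:166  3:158  4:31  5:171  6:8  7:127
  8:227  9:163  10:248  11:267  12:64  13:282  14:348  15:203
  16:149  17:301  18:145  19:54
Giant step factor: 337^(-20) ≡ 268 (mod 367).
Scan 191·268^i mod 367 for i = 0, 1, …:
  i=0: 191   i=1: 175   i=2: 291   i=3: 184
  i=4: 134   i=5: 313   i=6: 208   i=7: 327
  i=8: 290   i=9: 283     …   i=14: 91
  i=15: 166
Match at i=15, j=2: x = 15·20 + 2 = 302.

302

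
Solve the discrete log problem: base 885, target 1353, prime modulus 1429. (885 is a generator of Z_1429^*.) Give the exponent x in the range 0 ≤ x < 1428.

Baby-step giant-step with m = ceil(sqrt(1428)) = 38.
Baby table (885^j mod 1429 for j=0..37):
  0:1  1:885  2:133  3:527  4:541  5:70  6:503  7:736
  8:1165  9:716  10:613  11:914  12:76  13:97  14:105  15:40
  16:1104  17:1033  18:1074  19:205  20:1371  21:114  22:860  23:872
  24:60  25:227  26:835  27:182  28:1022  29:1342  30:171  31:1290
  32:1308  33:90  34:1055  35:538  36:273  37:104
Giant step factor: 885^(-38) ≡ 438 (mod 1429).
Scan 1353·438^i mod 1429 for i = 0, 1, …:
  i=0: 1353   i=1: 1008   i=2: 1372   i=3: 756
  i=4: 1029   i=5: 567   i=6: 1129   i=7: 68
  i=8: 1204   i=9: 51     …   i=18: 135
  i=19: 541
Match at i=19, j=4: x = 19·38 + 4 = 726.

726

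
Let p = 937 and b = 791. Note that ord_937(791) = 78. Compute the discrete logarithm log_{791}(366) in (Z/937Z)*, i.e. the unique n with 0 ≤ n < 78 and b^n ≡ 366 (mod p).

61

Baby-step giant-step with m = ceil(sqrt(78)) = 9.
Baby table (791^j mod 937 for j=0..8):
  0:1  1:791  2:702  3:578  4:879  5:35  6:512  7:208
  8:553
Giant step factor: 791^(-9) ≡ 6 (mod 937).
Scan 366·6^i mod 937 for i = 0, 1, …:
  i=0: 366   i=1: 322   i=2: 58   i=3: 348
  i=4: 214   i=5: 347   i=6: 208
Match at i=6, j=7: n = 6·9 + 7 = 61.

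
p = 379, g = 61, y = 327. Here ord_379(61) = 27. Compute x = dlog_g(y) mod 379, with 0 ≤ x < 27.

18

Successive powers of 61 modulo 379:
  61^0=1  61^1=61  61^2=310  61^3=339  61^4=213  61^5=107
  61^6=84  61^7=197  61^8=268  61^9=51  61^10=79  61^11=271
  61^12=234  61^13=251  61^14=151  61^15=115  61^16=193  61^17=24
  61^18=327
So 61^18 ≡ 327 (mod 379), giving x = 18.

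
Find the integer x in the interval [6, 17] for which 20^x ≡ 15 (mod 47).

13

Compute 20^6 mod 47 = 6, then multiply by 20 repeatedly:
  20^6=6  20^7=26  20^8=3  20^9=13  20^10=25
  20^11=30  20^12=36  20^13=15
Found 15 at exponent 13.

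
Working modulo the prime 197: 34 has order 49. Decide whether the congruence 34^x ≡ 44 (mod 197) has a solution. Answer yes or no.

no

44 ∈ ⟨34⟩ iff 44^49 ≡ 1 (mod 197), since |⟨34⟩| = 49.
44^49 mod 197 = 14.
Since 14 ≠ 1, 44 does not lie in the subgroup.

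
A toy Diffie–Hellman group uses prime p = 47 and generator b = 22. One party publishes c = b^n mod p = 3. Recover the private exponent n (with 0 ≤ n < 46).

10

Baby-step giant-step with m = ceil(sqrt(46)) = 7.
Baby table (22^j mod 47 for j=0..6):
  0:1  1:22  2:14  3:26  4:8  5:35  6:18
Giant step factor: 22^(-7) ≡ 40 (mod 47).
Scan 3·40^i mod 47 for i = 0, 1, …:
  i=0: 3   i=1: 26
Match at i=1, j=3: n = 1·7 + 3 = 10.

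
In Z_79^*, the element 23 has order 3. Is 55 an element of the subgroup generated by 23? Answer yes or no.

⟨23⟩ has order 3; its elements mod 79 are {1, 23, 55}.
55 is in this set.

yes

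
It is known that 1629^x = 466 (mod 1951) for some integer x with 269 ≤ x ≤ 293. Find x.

291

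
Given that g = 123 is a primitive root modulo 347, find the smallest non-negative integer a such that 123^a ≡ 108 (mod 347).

264

Baby-step giant-step with m = ceil(sqrt(346)) = 19.
Baby table (123^j mod 347 for j=0..18):
  0:1  1:123  2:208  3:253  4:236  5:227  6:161  7:24
  8:176  9:134  10:173  11:112  12:243  13:47  14:229  15:60
  16:93  17:335  18:259
Giant step factor: 123^(-19) ≡ 145 (mod 347).
Scan 108·145^i mod 347 for i = 0, 1, …:
  i=0: 108   i=1: 45   i=2: 279   i=3: 203
  i=4: 287   i=5: 322   i=6: 192   i=7: 80
  i=8: 149   i=9: 91   i=10: 9   i=11: 264
  i=12: 110   i=13: 335
Match at i=13, j=17: a = 13·19 + 17 = 264.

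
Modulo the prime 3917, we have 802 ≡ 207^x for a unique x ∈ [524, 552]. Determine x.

Compute 207^524 mod 3917 = 2831, then multiply by 207 repeatedly:
  207^524=2831  207^525=2384  207^526=3863  207^527=573  207^528=1101
  207^529=721  207^530=401  207^531=750  207^532=2487  207^533=1682
  207^534=3478  207^535=3135  207^536=2640  207^537=2017  207^538=2317
  207^539=1745  207^540=851  207^541=3809  207^542=1146  207^543=2202
  207^544=1442  207^545=802
Found 802 at exponent 545.

545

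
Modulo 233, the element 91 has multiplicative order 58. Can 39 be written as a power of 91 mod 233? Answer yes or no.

no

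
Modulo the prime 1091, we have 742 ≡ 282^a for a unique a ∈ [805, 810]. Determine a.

Compute 282^805 mod 1091 = 570, then multiply by 282 repeatedly:
  282^805=570  282^806=363  282^807=903  282^808=443  282^809=552
  282^810=742
Found 742 at exponent 810.

810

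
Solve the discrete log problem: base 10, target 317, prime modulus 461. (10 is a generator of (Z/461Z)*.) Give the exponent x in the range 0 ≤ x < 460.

Baby-step giant-step with m = ceil(sqrt(460)) = 22.
Baby table (10^j mod 461 for j=0..21):
  0:1  1:10  2:100  3:78  4:319  5:424  6:91  7:449
  8:341  9:183  10:447  11:321  12:444  13:291  14:144  15:57
  16:109  17:168  18:297  19:204  20:196  21:116
Giant step factor: 10^(-22) ≡ 246 (mod 461).
Scan 317·246^i mod 461 for i = 0, 1, …:
  i=0: 317   i=1: 73   i=2: 440   i=3: 366
  i=4: 141   i=5: 111   i=6: 107   i=7: 45
  i=8: 6   i=9: 93   i=10: 289   i=11: 100
Match at i=11, j=2: x = 11·22 + 2 = 244.

244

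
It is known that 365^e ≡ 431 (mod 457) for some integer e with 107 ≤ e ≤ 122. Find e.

115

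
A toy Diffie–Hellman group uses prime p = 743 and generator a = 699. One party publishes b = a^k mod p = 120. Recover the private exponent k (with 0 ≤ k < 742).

453

Baby-step giant-step with m = ceil(sqrt(742)) = 28.
Baby table (699^j mod 743 for j=0..27):
  0:1  1:699  2:450  3:261  4:404  5:56  6:508  7:681
  8:499  9:334  10:164  11:214  12:243  13:453  14:129  15:268
  16:96  17:234  18:106  19:537  20:148  21:175  22:473  23:735
  24:352  25:115  26:141  27:483
Giant step factor: 699^(-28) ≡ 675 (mod 743).
Scan 120·675^i mod 743 for i = 0, 1, …:
  i=0: 120   i=1: 13   i=2: 602   i=3: 672
  i=4: 370   i=5: 102   i=6: 494   i=7: 586
  i=8: 274   i=9: 686     …   i=15: 174
  i=16: 56
Match at i=16, j=5: k = 16·28 + 5 = 453.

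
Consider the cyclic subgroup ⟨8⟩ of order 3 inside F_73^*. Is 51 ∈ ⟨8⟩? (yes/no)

no

⟨8⟩ has order 3; its elements mod 73 are {1, 8, 64}.
51 is not in this set.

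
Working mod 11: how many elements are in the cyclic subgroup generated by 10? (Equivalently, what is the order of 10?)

The order of 10 must divide p − 1 = 10 = 2 · 5.
Divisors: 1, 2, 5, 10.
Check each in increasing order: 10^1 ≡ 10;  10^2 ≡ 1.
Smallest exponent giving 1 is 2.

2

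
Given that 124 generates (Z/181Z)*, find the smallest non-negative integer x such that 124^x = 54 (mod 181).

89

Baby-step giant-step with m = ceil(sqrt(180)) = 14.
Baby table (124^j mod 181 for j=0..13):
  0:1  1:124  2:172  3:151  4:81  5:89  6:176  7:104
  8:45  9:150  10:138  11:98  12:25  13:23
Giant step factor: 124^(-14) ≡ 37 (mod 181).
Scan 54·37^i mod 181 for i = 0, 1, …:
  i=0: 54   i=1: 7   i=2: 78   i=3: 171
  i=4: 173   i=5: 66   i=6: 89
Match at i=6, j=5: x = 6·14 + 5 = 89.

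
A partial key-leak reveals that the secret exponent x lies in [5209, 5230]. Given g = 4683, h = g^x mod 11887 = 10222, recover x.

5222

Compute 4683^5209 mod 11887 = 3739, then multiply by 4683 repeatedly:
  4683^5209=3739  4683^5210=186  4683^5211=3287  4683^5212=11243  4683^5213=3446
  4683^5214=6959  4683^5215=6730  4683^5216=4153  4683^5217=1367  4683^5218=6455
  4683^5219=124  4683^5220=10116  4683^5221=3533  4683^5222=10222
Found 10222 at exponent 5222.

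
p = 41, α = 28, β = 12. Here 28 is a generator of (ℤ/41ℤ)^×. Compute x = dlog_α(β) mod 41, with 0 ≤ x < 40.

17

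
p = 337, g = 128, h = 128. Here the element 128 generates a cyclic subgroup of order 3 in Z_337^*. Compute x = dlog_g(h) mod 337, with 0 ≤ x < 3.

1

Successive powers of 128 modulo 337:
  128^0=1  128^1=128
So 128^1 ≡ 128 (mod 337), giving x = 1.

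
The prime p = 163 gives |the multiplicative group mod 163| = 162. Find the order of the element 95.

The order of 95 must divide p − 1 = 162 = 2 · 3^4.
Divisors: 1, 2, 3, 6, 9, 18, 27, 54, 81, 162.
Check each in increasing order: 95^1 ≡ 95;  95^2 ≡ 60;  95^3 ≡ 158;  95^6 ≡ 25;  95^9 ≡ 38;  95^18 ≡ 140;  95^27 ≡ 104;  95^54 ≡ 58;  95^81 ≡ 1.
Smallest exponent giving 1 is 81.

81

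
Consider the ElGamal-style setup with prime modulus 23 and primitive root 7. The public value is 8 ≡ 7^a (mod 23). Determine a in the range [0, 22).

Successive powers of 7 modulo 23:
  7^0=1  7^1=7  7^2=3  7^3=21  7^4=9  7^5=17
  7^6=4  7^7=5  7^8=12  7^9=15  7^10=13  7^11=22
  7^12=16  7^13=20  7^14=2  7^15=14  7^16=6  7^17=19
  7^18=18  7^19=11  7^20=8
So 7^20 ≡ 8 (mod 23), giving a = 20.

20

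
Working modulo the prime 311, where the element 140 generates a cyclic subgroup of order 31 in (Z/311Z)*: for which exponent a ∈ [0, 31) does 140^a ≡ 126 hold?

Successive powers of 140 modulo 311:
  140^0=1  140^1=140  140^2=7  140^3=47  140^4=49  140^5=18
  140^6=32  140^7=126
So 140^7 ≡ 126 (mod 311), giving a = 7.

7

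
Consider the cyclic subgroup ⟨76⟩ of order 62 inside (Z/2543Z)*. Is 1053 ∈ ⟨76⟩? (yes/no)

1053 ∈ ⟨76⟩ iff 1053^62 ≡ 1 (mod 2543), since |⟨76⟩| = 62.
1053^62 mod 2543 = 2118.
Since 2118 ≠ 1, 1053 does not lie in the subgroup.

no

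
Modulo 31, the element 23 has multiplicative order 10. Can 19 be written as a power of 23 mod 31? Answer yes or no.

no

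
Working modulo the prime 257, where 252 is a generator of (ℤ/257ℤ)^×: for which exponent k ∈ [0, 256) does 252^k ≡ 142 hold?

197

Baby-step giant-step with m = ceil(sqrt(256)) = 16.
Baby table (252^j mod 257 for j=0..15):
  0:1  1:252  2:25  3:132  4:111  5:216  6:205  7:3
  8:242  9:75  10:139  11:76  12:134  13:101  14:9  15:212
Giant step factor: 252^(-16) ≡ 8 (mod 257).
Scan 142·8^i mod 257 for i = 0, 1, …:
  i=0: 142   i=1: 108   i=2: 93   i=3: 230
  i=4: 41   i=5: 71   i=6: 54   i=7: 175
  i=8: 115   i=9: 149   i=10: 164   i=11: 27
  i=12: 216
Match at i=12, j=5: k = 12·16 + 5 = 197.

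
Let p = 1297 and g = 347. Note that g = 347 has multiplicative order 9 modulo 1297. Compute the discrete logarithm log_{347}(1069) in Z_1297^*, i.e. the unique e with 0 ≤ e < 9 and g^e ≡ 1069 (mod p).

8

Successive powers of 347 modulo 1297:
  347^0=1  347^1=347  347^2=1085  347^3=365  347^4=846  347^5=440
  347^6=931  347^7=104  347^8=1069
So 347^8 ≡ 1069 (mod 1297), giving e = 8.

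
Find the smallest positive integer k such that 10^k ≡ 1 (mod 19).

18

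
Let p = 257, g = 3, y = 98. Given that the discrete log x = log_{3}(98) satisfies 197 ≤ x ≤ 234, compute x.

218

Compute 3^197 mod 257 = 33, then multiply by 3 repeatedly:
  3^197=33  3^198=99  3^199=40  3^200=120  3^201=103
  3^202=52  3^203=156  3^204=211  3^205=119  3^206=100
  3^207=43  3^208=129  3^209=130  3^210=133  3^211=142
  3^212=169  3^213=250  3^214=236  3^215=194  3^216=68
  3^217=204  3^218=98
Found 98 at exponent 218.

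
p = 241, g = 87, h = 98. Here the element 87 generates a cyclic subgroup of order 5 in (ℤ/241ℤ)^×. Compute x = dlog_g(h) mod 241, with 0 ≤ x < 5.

2

Successive powers of 87 modulo 241:
  87^0=1  87^1=87  87^2=98
So 87^2 ≡ 98 (mod 241), giving x = 2.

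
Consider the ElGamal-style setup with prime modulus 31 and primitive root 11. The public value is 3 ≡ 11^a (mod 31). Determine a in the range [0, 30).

17

Successive powers of 11 modulo 31:
  11^0=1  11^1=11  11^2=28  11^3=29  11^4=9  11^5=6
  11^6=4  11^7=13  11^8=19  11^9=23  11^10=5  11^11=24
  11^12=16  11^13=21  11^14=14  11^15=30  11^16=20  11^17=3
So 11^17 ≡ 3 (mod 31), giving a = 17.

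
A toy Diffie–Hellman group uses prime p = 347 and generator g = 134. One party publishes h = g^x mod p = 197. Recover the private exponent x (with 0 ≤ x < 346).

214

Baby-step giant-step with m = ceil(sqrt(346)) = 19.
Baby table (134^j mod 347 for j=0..18):
  0:1  1:134  2:259  3:6  4:110  5:166  6:36  7:313
  8:302  9:216  10:143  11:77  12:255  13:164  14:115  15:142
  16:290  17:343  18:158
Giant step factor: 134^(-19) ≡ 139 (mod 347).
Scan 197·139^i mod 347 for i = 0, 1, …:
  i=0: 197   i=1: 317   i=2: 341   i=3: 207
  i=4: 319   i=5: 272   i=6: 332   i=7: 344
  i=8: 277   i=9: 333   i=10: 136   i=11: 166
Match at i=11, j=5: x = 11·19 + 5 = 214.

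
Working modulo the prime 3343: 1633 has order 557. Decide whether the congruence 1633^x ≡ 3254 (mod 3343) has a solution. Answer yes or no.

3254 ∈ ⟨1633⟩ iff 3254^557 ≡ 1 (mod 3343), since |⟨1633⟩| = 557.
3254^557 mod 3343 = 1425.
Since 1425 ≠ 1, 3254 does not lie in the subgroup.

no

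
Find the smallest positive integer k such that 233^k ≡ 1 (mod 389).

The order of 233 must divide p − 1 = 388 = 2^2 · 97.
Divisors: 1, 2, 4, 97, 194, 388.
Check each in increasing order: 233^1 ≡ 233;  233^2 ≡ 218;  233^4 ≡ 66;  233^97 ≡ 274;  233^194 ≡ 388;  233^388 ≡ 1.
Smallest exponent giving 1 is 388.

388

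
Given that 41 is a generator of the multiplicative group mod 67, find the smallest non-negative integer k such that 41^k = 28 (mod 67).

59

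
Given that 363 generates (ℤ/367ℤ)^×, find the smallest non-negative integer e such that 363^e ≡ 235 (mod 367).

81

Baby-step giant-step with m = ceil(sqrt(366)) = 20.
Baby table (363^j mod 367 for j=0..19):
  0:1  1:363  2:16  3:303  4:256  5:77  6:59  7:131
  8:210  9:261  10:57  11:139  12:178  13:22  14:279  15:352
  16:60  17:127  18:226  19:197
Giant step factor: 363^(-20) ≡ 333 (mod 367).
Scan 235·333^i mod 367 for i = 0, 1, …:
  i=0: 235   i=1: 84   i=2: 80   i=3: 216
  i=4: 363
Match at i=4, j=1: e = 4·20 + 1 = 81.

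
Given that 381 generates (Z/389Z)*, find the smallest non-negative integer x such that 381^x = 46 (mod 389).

Baby-step giant-step with m = ceil(sqrt(388)) = 20.
Baby table (381^j mod 389 for j=0..19):
  0:1  1:381  2:64  3:266  4:206  5:297  6:347  7:336
  8:35  9:109  10:295  11:363  12:208  13:281  14:86  15:90
  16:58  17:314  18:211  19:257
Giant step factor: 381^(-20) ≡ 7 (mod 389).
Scan 46·7^i mod 389 for i = 0, 1, …:
  i=0: 46   i=1: 322   i=2: 309   i=3: 218
  i=4: 359   i=5: 179   i=6: 86
Match at i=6, j=14: x = 6·20 + 14 = 134.

134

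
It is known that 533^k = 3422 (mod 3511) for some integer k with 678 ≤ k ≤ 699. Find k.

695

Compute 533^678 mod 3511 = 52, then multiply by 533 repeatedly:
  533^678=52  533^679=3139  533^680=1851  533^681=3503  533^682=2758
  533^683=2416  533^684=2702  533^685=656  533^686=2059  533^687=2015
  533^688=3140  533^689=2384  533^690=3201  533^691=3298  533^692=2334
  533^693=1128  533^694=843  533^695=3422
Found 3422 at exponent 695.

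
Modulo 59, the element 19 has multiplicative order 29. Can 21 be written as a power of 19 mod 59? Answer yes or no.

21 ∈ ⟨19⟩ iff 21^29 ≡ 1 (mod 59), since |⟨19⟩| = 29.
21^29 mod 59 = 1.
Since 1 = 1, 21 lies in the subgroup.

yes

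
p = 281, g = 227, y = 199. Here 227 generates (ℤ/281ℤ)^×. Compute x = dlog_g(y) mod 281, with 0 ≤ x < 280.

181

Baby-step giant-step with m = ceil(sqrt(280)) = 17.
Baby table (227^j mod 281 for j=0..16):
  0:1  1:227  2:106  3:177  4:277  5:216  6:138  7:135
  8:16  9:260  10:10  11:22  12:217  13:84  14:241  15:193
  16:256
Giant step factor: 227^(-17) ≡ 235 (mod 281).
Scan 199·235^i mod 281 for i = 0, 1, …:
  i=0: 199   i=1: 119   i=2: 146   i=3: 28
  i=4: 117   i=5: 238   i=6: 11   i=7: 56
  i=8: 234   i=9: 195   i=10: 22
Match at i=10, j=11: x = 10·17 + 11 = 181.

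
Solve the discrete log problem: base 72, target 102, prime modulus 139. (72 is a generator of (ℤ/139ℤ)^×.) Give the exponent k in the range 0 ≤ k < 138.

Baby-step giant-step with m = ceil(sqrt(138)) = 12.
Baby table (72^j mod 139 for j=0..11):
  0:1  1:72  2:41  3:33  4:13  5:102  6:116  7:12
  8:30  9:75  10:118  11:17
Giant step factor: 72^(-12) ≡ 36 (mod 139).
Scan 102·36^i mod 139 for i = 0, 1, …:
  i=0: 102
Match at i=0, j=5: k = 0·12 + 5 = 5.

5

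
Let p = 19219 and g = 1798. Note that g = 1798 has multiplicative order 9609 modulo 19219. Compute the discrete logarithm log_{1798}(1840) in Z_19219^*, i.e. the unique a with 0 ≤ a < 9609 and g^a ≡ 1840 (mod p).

Baby-step giant-step with m = ceil(sqrt(9609)) = 99.
Baby table (1798^j mod 19219 for j=0..98):
  0:1  1:1798  2:4012  3:6451  4:9841  5:12638  6:6266  7:3934
  8:740  9:4409  10:9154  11:7428  12:17558  13:11686  14:5061  15:9091
  16:9468  17:14649  18:8872  19:86  20:876  21:18309  22:16654  23:690
  24:10604  25:744  26:11601  27:5983  28:14013  29:18484  30:4581  31:10906
  32:5608  33:12428  34:13066  35:7050  36:10579  37:13451  38:7396  39:17679
  40:17835  41:10038  42:1683  43:8651  44:6327  45:17517  46:14844  47:13540
  48:13666  49:9586  50:15404  51:1813  52:11763  53:8974  54:10511  55:6501
  56:3646  57:1829  58:2093  59:15509  60:17632  61:10205  62:13664  63:5990
  64:7380  65:8130  66:11300  67:2917  68:17198  69:17852  70:2166  71:12230
  72:3004  73:653  74:1735  75:6052  76:3542  77:7027  78:7663  79:17270
  80:12775  81:2745  82:15446  83:453  84:7296  85:10850  86:1015  87:18384
  88:16971  89:13305  90:13954  91:8497  92:17720  93:14677  94:1559  95:16327
  96:8533  97:5572  98:5357
Giant step factor: 1798^(-99) ≡ 15942 (mod 19219).
Scan 1840·15942^i mod 19219 for i = 0, 1, …:
  i=0: 1840   i=1: 5086   i=2: 15270   i=3: 6486
  i=4: 1592   i=5: 10584   i=6: 6527   i=7: 1768
  i=8: 10402   i=9: 7152     …   i=32: 8499
  i=33: 16327
Match at i=33, j=95: a = 33·99 + 95 = 3362.

3362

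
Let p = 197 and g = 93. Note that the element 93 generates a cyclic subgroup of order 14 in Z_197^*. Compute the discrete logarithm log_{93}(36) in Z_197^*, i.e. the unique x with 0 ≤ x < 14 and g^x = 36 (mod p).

Successive powers of 93 modulo 197:
  93^0=1  93^1=93  93^2=178  93^3=6  93^4=164  93^5=83
  93^6=36
So 93^6 ≡ 36 (mod 197), giving x = 6.

6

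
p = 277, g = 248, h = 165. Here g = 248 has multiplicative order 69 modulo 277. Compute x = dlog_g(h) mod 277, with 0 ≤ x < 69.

53

Baby-step giant-step with m = ceil(sqrt(69)) = 9.
Baby table (248^j mod 277 for j=0..8):
  0:1  1:248  2:10  3:264  4:100  5:147  6:169  7:85
  8:28
Giant step factor: 248^(-9) ≡ 175 (mod 277).
Scan 165·175^i mod 277 for i = 0, 1, …:
  i=0: 165   i=1: 67   i=2: 91   i=3: 136
  i=4: 255   i=5: 28
Match at i=5, j=8: x = 5·9 + 8 = 53.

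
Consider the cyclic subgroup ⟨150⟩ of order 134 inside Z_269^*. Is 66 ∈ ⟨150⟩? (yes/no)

66 ∈ ⟨150⟩ iff 66^134 ≡ 1 (mod 269), since |⟨150⟩| = 134.
66^134 mod 269 = 1.
Since 1 = 1, 66 lies in the subgroup.

yes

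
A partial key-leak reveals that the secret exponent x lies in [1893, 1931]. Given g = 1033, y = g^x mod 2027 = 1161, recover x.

1919

Compute 1033^1893 mod 2027 = 573, then multiply by 1033 repeatedly:
  1033^1893=573  1033^1894=25  1033^1895=1501  1033^1896=1905  1033^1897=1675
  1033^1898=1244  1033^1899=1961  1033^1900=740  1033^1901=241  1033^1902=1659
  1033^1903=932  1033^1904=1958  1033^1905=1695  1033^1906=1634  1033^1907=1458
  1033^1908=53  1033^1909=20  1033^1910=390  1033^1911=1524  1033^1912=1340
  1033^1913=1806  1033^1914=758  1033^1915=592  1033^1916=1409  1033^1917=111
  1033^1918=1151  1033^1919=1161
Found 1161 at exponent 1919.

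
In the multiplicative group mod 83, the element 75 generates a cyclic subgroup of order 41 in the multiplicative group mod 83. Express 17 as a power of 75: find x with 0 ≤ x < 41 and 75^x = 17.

5

Baby-step giant-step with m = ceil(sqrt(41)) = 7.
Baby table (75^j mod 83 for j=0..6):
  0:1  1:75  2:64  3:69  4:29  5:17  6:30
Giant step factor: 75^(-7) ≡ 37 (mod 83).
Scan 17·37^i mod 83 for i = 0, 1, …:
  i=0: 17
Match at i=0, j=5: x = 0·7 + 5 = 5.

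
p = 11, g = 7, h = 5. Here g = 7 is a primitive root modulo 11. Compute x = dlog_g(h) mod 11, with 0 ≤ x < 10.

Successive powers of 7 modulo 11:
  7^0=1  7^1=7  7^2=5
So 7^2 ≡ 5 (mod 11), giving x = 2.

2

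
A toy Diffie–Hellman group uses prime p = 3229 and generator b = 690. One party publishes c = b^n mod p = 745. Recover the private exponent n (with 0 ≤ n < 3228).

1860

Baby-step giant-step with m = ceil(sqrt(3228)) = 57.
Baby table (690^j mod 3229 for j=0..56):
  0:1  1:690  2:1437  3:227  4:1638  5:70  6:3094  7:491
  8:2974  9:1645  10:1671  11:237  12:2080  13:1524  14:2135  15:726
  16:445  17:295  18:123  19:916  20:2385  21:2089  22:1276  23:2152
  24:2769  25:2271  26:925  27:2137  28:2106  29:90  30:749  31:170
  32:1056  33:2115  34:3071  35:766  36:2213  37:2882  38:2745  39:1856
  40:1956  41:3147  42:1542  43:1639  44:760  45:1302  46:718  47:1383
  48:1715  49:1536  50:728  51:1825  52:3169  53:577  54:963  55:2525
  56:1819
Giant step factor: 690^(-57) ≡ 2667 (mod 3229).
Scan 745·2667^i mod 3229 for i = 0, 1, …:
  i=0: 745   i=1: 1080   i=2: 92   i=3: 3189
  i=4: 3106   i=5: 1317   i=6: 2516   i=7: 310
  i=8: 146   i=9: 1902     …   i=31: 1691
  i=32: 2213
Match at i=32, j=36: n = 32·57 + 36 = 1860.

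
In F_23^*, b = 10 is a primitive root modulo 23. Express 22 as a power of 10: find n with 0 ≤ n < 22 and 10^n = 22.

11

Successive powers of 10 modulo 23:
  10^0=1  10^1=10  10^2=8  10^3=11  10^4=18  10^5=19
  10^6=6  10^7=14  10^8=2  10^9=20  10^10=16  10^11=22
So 10^11 ≡ 22 (mod 23), giving n = 11.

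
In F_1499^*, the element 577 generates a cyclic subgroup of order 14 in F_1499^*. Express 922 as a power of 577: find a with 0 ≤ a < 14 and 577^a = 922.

8

Successive powers of 577 modulo 1499:
  577^0=1  577^1=577  577^2=151  577^3=185  577^4=316  577^5=953
  577^6=1247  577^7=1498  577^8=922
So 577^8 ≡ 922 (mod 1499), giving a = 8.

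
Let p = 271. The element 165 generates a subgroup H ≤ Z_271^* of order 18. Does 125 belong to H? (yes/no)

125 ∈ ⟨165⟩ iff 125^18 ≡ 1 (mod 271), since |⟨165⟩| = 18.
125^18 mod 271 = 1.
Since 1 = 1, 125 lies in the subgroup.

yes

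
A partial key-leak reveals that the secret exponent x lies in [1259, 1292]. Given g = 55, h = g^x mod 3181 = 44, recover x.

1265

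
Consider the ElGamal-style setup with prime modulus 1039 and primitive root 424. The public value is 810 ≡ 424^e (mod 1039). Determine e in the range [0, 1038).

140

Baby-step giant-step with m = ceil(sqrt(1038)) = 33.
Baby table (424^j mod 1039 for j=0..32):
  0:1  1:424  2:29  3:867  4:841  5:207  6:492  7:808
  8:761  9:574  10:250  11:22  12:1016  13:638  14:372  15:839
  16:398  17:434  18:113  19:118  20:160  21:305  22:484  23:533
  24:529  25:911  26:795  27:444  28:197  29:408  30:518  31:403
  32:476
Giant step factor: 424^(-33) ≡ 890 (mod 1039).
Scan 810·890^i mod 1039 for i = 0, 1, …:
  i=0: 810   i=1: 873   i=2: 837   i=3: 1006
  i=4: 761
Match at i=4, j=8: e = 4·33 + 8 = 140.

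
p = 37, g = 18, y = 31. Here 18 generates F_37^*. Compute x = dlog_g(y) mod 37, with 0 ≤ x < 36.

9

Successive powers of 18 modulo 37:
  18^0=1  18^1=18  18^2=28  18^3=23  18^4=7  18^5=15
  18^6=11  18^7=13  18^8=12  18^9=31
So 18^9 ≡ 31 (mod 37), giving x = 9.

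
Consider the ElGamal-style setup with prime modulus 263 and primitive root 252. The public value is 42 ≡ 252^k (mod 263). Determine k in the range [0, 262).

Baby-step giant-step with m = ceil(sqrt(262)) = 17.
Baby table (252^j mod 263 for j=0..16):
  0:1  1:252  2:121  3:247  4:176  5:168  6:256  7:77
  8:205  9:112  10:83  11:139  12:49  13:250  14:143  15:5
  16:208
Giant step factor: 252^(-17) ≡ 10 (mod 263).
Scan 42·10^i mod 263 for i = 0, 1, …:
  i=0: 42   i=1: 157   i=2: 255   i=3: 183
  i=4: 252
Match at i=4, j=1: k = 4·17 + 1 = 69.

69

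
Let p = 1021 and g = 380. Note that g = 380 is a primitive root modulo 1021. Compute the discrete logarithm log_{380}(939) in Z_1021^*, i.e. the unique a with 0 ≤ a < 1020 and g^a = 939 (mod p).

Baby-step giant-step with m = ceil(sqrt(1020)) = 32.
Baby table (380^j mod 1021 for j=0..31):
  0:1  1:380  2:439  3:397  4:773  5:713  6:375  7:581
  8:244  9:830  10:932  11:894  12:748  13:402  14:631  15:866
  16:318  17:362  18:746  19:663  20:774  21:72  22:814  23:978
  24:1017  25:522  26:286  27:454  28:992  29:211  30:542  31:739
Giant step factor: 380^(-32) ≡ 658 (mod 1021).
Scan 939·658^i mod 1021 for i = 0, 1, …:
  i=0: 939   i=1: 157   i=2: 185   i=3: 231
  i=4: 890   i=5: 587   i=6: 308   i=7: 506
  i=8: 102   i=9: 751     …   i=21: 508
  i=22: 397
Match at i=22, j=3: a = 22·32 + 3 = 707.

707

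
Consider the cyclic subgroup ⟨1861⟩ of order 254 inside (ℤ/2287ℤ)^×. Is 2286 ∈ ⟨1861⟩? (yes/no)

yes

2286 ∈ ⟨1861⟩ iff 2286^254 ≡ 1 (mod 2287), since |⟨1861⟩| = 254.
2286^254 mod 2287 = 1.
Since 1 = 1, 2286 lies in the subgroup.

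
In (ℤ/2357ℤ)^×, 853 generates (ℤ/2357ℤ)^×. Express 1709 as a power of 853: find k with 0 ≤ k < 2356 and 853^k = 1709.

Baby-step giant-step with m = ceil(sqrt(2356)) = 49.
Baby table (853^j mod 2357 for j=0..48):
  0:1  1:853  2:1653  3:523  4:646  5:1857  6:117  7:807
  8:127  9:2266  10:158  11:425  12:1904  13:139  14:717  15:1138
  16:1987  17:228  18:1210  19:2121  20:1394  21:1154  22:1493  23:749
  24:150  25:672  26:465  27:669  28:263  29:424  30:1051  31:843
  32:194  33:492  34:130  35:111  36:403  37:1994  38:1485  39:996
  40:1068  41:1202  42:11  43:2312  44:1684  45:1039  46:35  47:1571
  48:1287
Giant step factor: 853^(-49) ≡ 2280 (mod 2357).
Scan 1709·2280^i mod 2357 for i = 0, 1, …:
  i=0: 1709   i=1: 399   i=2: 2275   i=3: 1600
  i=4: 1721   i=5: 1832   i=6: 356   i=7: 872
  i=8: 1209   i=9: 1187     …   i=30: 782
  i=31: 1068
Match at i=31, j=40: k = 31·49 + 40 = 1559.

1559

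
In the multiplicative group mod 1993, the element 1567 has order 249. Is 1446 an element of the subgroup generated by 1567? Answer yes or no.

no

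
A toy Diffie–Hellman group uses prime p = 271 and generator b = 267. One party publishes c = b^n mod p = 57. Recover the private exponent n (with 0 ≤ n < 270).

Baby-step giant-step with m = ceil(sqrt(270)) = 17.
Baby table (267^j mod 271 for j=0..16):
  0:1  1:267  2:16  3:207  4:256  5:60  6:31  7:147
  8:225  9:184  10:77  11:234  12:148  13:221  14:200  15:13
  16:219
Giant step factor: 267^(-17) ≡ 43 (mod 271).
Scan 57·43^i mod 271 for i = 0, 1, …:
  i=0: 57   i=1: 12   i=2: 245   i=3: 237
  i=4: 164   i=5: 6   i=6: 258   i=7: 254
  i=8: 82   i=9: 3     …   i=13: 137
  i=14: 200
Match at i=14, j=14: n = 14·17 + 14 = 252.

252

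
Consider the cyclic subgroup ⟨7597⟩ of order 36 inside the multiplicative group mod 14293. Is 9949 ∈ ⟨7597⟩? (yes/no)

9949 ∈ ⟨7597⟩ iff 9949^36 ≡ 1 (mod 14293), since |⟨7597⟩| = 36.
9949^36 mod 14293 = 12934.
Since 12934 ≠ 1, 9949 does not lie in the subgroup.

no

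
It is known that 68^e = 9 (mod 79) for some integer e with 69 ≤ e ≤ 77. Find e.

70

Compute 68^69 mod 79 = 71, then multiply by 68 repeatedly:
  68^69=71  68^70=9
Found 9 at exponent 70.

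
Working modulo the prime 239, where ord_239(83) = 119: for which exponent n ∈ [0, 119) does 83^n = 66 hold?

78

Baby-step giant-step with m = ceil(sqrt(119)) = 11.
Baby table (83^j mod 239 for j=0..10):
  0:1  1:83  2:197  3:99  4:91  5:144  6:2  7:166
  8:155  9:198  10:182
Giant step factor: 83^(-11) ≡ 200 (mod 239).
Scan 66·200^i mod 239 for i = 0, 1, …:
  i=0: 66   i=1: 55   i=2: 6   i=3: 5
  i=4: 44   i=5: 196   i=6: 4   i=7: 83
Match at i=7, j=1: n = 7·11 + 1 = 78.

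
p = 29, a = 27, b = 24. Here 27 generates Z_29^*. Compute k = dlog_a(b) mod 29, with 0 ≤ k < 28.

8

Successive powers of 27 modulo 29:
  27^0=1  27^1=27  27^2=4  27^3=21  27^4=16  27^5=26
  27^6=6  27^7=17  27^8=24
So 27^8 ≡ 24 (mod 29), giving k = 8.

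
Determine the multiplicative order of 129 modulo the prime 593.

The order of 129 must divide p − 1 = 592 = 2^4 · 37.
Divisors: 1, 2, 4, 8, 16, 37, 74, 148, 296, 592.
Check each in increasing order: 129^1 ≡ 129;  129^2 ≡ 37;  129^4 ≡ 183;  129^8 ≡ 281;  129^16 ≡ 92;  129^37 ≡ 77;  129^74 ≡ 592;  129^148 ≡ 1.
Smallest exponent giving 1 is 148.

148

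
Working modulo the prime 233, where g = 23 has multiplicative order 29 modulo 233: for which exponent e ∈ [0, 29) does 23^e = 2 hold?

11

Successive powers of 23 modulo 233:
  23^0=1  23^1=23  23^2=63  23^3=51  23^4=8  23^5=184
  23^6=38  23^7=175  23^8=64  23^9=74  23^10=71  23^11=2
So 23^11 ≡ 2 (mod 233), giving e = 11.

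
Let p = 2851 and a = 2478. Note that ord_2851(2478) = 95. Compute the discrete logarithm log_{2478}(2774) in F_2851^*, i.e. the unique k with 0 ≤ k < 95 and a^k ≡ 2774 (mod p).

32

Baby-step giant-step with m = ceil(sqrt(95)) = 10.
Baby table (2478^j mod 2851 for j=0..9):
  0:1  1:2478  2:2281  3:1636  4:2737  5:2608  6:2258  7:1662
  8:1592  9:2043
Giant step factor: 2478^(-10) ≡ 274 (mod 2851).
Scan 2774·274^i mod 2851 for i = 0, 1, …:
  i=0: 2774   i=1: 1710   i=2: 976   i=3: 2281
Match at i=3, j=2: k = 3·10 + 2 = 32.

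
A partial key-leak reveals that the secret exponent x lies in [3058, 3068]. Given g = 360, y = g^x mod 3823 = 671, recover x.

Compute 360^3058 mod 3823 = 1269, then multiply by 360 repeatedly:
  360^3058=1269  360^3059=1903  360^3060=763  360^3061=3247  360^3062=2905
  360^3063=2121  360^3064=2783  360^3065=254  360^3066=3511  360^3067=2370
  360^3068=671
Found 671 at exponent 3068.

3068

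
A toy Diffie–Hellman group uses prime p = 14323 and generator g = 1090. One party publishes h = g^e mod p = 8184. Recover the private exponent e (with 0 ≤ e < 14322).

384

Baby-step giant-step with m = ceil(sqrt(14322)) = 120.
Baby table (1090^j mod 14323 for j=0..119):
  0:1  1:1090  2:13614  3:632  4:1376  5:10248  6:12703  7:10252
  8:2740  9:7416  10:5268  11:12920  12:3291  13:6440  14:1330  15:3077
  16:2348  17:9826  18:11059  19:8667  20:8173  21:13987  22:6158  23:9056
  24:2493  25:10323  26:8515  27:46  28:7171  29:10355  30:426  31:6004
  32:13072  33:11418  34:13256  35:11456  36:11707  37:13160  38:7077  39:8156
  40:9780  41:3888  42:12635  43:7747  44:7983  45:7409  46:11961  47:3560
  48:13190  49:11131  50:1209  51:94  52:2199  53:4969  54:2116  55:437
  56:3671  57:5273  58:4047  59:14069  60:9600  61:8210  62:11348  63:8571
  64:3794  65:10436  66:2778  67:5867  68:6972  69:8290  70:12610  71:9143
  72:11385  73:5932  74:6207  75:5174  76:10721  77:12645  78:4324  79:893
  80:13729  81:11398  82:5779  83:11313  84:13390  85:14286  86:2639  87:11910
  88:5262  89:6380  90:7545  91:2648  92:7397  93:13204  94:12068  95:5606
  96:8942  97:7140  98:5211  99:8082  100:735  101:13385  102:8836  103:6184
  104:8750  105:12705  106:12432  107:1322  108:8680  109:8020  110:4770  111:51
  112:12621  113:6810  114:3586  115:12884  116:7020  117:3318  118:7224  119:10833
Giant step factor: 1090^(-120) ≡ 6226 (mod 14323).
Scan 8184·6226^i mod 14323 for i = 0, 1, …:
  i=0: 8184   i=1: 6673   i=2: 9398   i=3: 2493
Match at i=3, j=24: e = 3·120 + 24 = 384.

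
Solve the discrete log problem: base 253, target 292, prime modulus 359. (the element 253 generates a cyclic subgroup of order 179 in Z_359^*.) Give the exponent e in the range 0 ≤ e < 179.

Baby-step giant-step with m = ceil(sqrt(179)) = 14.
Baby table (253^j mod 359 for j=0..13):
  0:1  1:253  2:107  3:146  4:320  5:185  6:135  7:50
  8:85  9:324  10:120  11:204  12:275  13:288
Giant step factor: 253^(-14) ≡ 138 (mod 359).
Scan 292·138^i mod 359 for i = 0, 1, …:
  i=0: 292   i=1: 88   i=2: 297   i=3: 60
  i=4: 23   i=5: 302   i=6: 32   i=7: 108
  i=8: 185
Match at i=8, j=5: e = 8·14 + 5 = 117.

117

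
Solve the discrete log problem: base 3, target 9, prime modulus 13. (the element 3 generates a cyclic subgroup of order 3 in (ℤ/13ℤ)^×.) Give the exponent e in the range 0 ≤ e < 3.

Successive powers of 3 modulo 13:
  3^0=1  3^1=3  3^2=9
So 3^2 ≡ 9 (mod 13), giving e = 2.

2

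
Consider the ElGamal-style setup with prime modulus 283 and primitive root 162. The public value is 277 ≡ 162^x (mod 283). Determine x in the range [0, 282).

97

Baby-step giant-step with m = ceil(sqrt(282)) = 17.
Baby table (162^j mod 283 for j=0..16):
  0:1  1:162  2:208  3:19  4:248  5:273  6:78  7:184
  8:93  9:67  10:100  11:69  12:141  13:202  14:179  15:132
  16:159
Giant step factor: 162^(-17) ≡ 170 (mod 283).
Scan 277·170^i mod 283 for i = 0, 1, …:
  i=0: 277   i=1: 112   i=2: 79   i=3: 129
  i=4: 139   i=5: 141
Match at i=5, j=12: x = 5·17 + 12 = 97.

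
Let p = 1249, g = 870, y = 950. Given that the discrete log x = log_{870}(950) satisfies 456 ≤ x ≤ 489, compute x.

467

Compute 870^456 mod 1249 = 81, then multiply by 870 repeatedly:
  870^456=81  870^457=526  870^458=486  870^459=658  870^460=418
  870^461=201  870^462=10  870^463=1206  870^464=60  870^465=991
  870^466=360  870^467=950
Found 950 at exponent 467.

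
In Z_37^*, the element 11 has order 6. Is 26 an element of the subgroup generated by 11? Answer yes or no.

26 ∈ ⟨11⟩ iff 26^6 ≡ 1 (mod 37), since |⟨11⟩| = 6.
26^6 mod 37 = 1.
Since 1 = 1, 26 lies in the subgroup.

yes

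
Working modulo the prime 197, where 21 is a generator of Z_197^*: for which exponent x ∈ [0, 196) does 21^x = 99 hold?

193

Baby-step giant-step with m = ceil(sqrt(196)) = 14.
Baby table (21^j mod 197 for j=0..13):
  0:1  1:21  2:47  3:2  4:42  5:94  6:4  7:84
  8:188  9:8  10:168  11:179  12:16  13:139
Giant step factor: 21^(-14) ≡ 93 (mod 197).
Scan 99·93^i mod 197 for i = 0, 1, …:
  i=0: 99   i=1: 145   i=2: 89   i=3: 3
  i=4: 82   i=5: 140   i=6: 18   i=7: 98
  i=8: 52   i=9: 108   i=10: 194   i=11: 115
  i=12: 57   i=13: 179
Match at i=13, j=11: x = 13·14 + 11 = 193.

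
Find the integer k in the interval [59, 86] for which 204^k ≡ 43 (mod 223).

82

Compute 204^59 mod 223 = 10, then multiply by 204 repeatedly:
  204^59=10  204^60=33  204^61=42  204^62=94  204^63=221
  204^64=38  204^65=170  204^66=115  204^67=45  204^68=37
  204^69=189  204^70=200  204^71=214  204^72=171  204^73=96
  204^74=183  204^75=91  204^76=55  204^77=70  204^78=8
  204^79=71  204^80=212  204^81=209  204^82=43
Found 43 at exponent 82.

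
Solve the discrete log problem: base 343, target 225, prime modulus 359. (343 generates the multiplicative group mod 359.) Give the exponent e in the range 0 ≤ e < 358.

Baby-step giant-step with m = ceil(sqrt(358)) = 19.
Baby table (343^j mod 359 for j=0..18):
  0:1  1:343  2:256  3:212  4:198  5:63  6:69  7:332
  8:73  9:268  10:20  11:39  12:94  13:291  14:11  15:183
  16:303  17:178  18:24
Giant step factor: 343^(-19) ≡ 201 (mod 359).
Scan 225·201^i mod 359 for i = 0, 1, …:
  i=0: 225   i=1: 350   i=2: 345   i=3: 58
  i=4: 170   i=5: 65   i=6: 141   i=7: 339
  i=8: 288   i=9: 89     …   i=15: 118
  i=16: 24
Match at i=16, j=18: e = 16·19 + 18 = 322.

322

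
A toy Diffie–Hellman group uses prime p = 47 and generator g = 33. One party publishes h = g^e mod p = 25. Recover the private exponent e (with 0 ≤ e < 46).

Baby-step giant-step with m = ceil(sqrt(46)) = 7.
Baby table (33^j mod 47 for j=0..6):
  0:1  1:33  2:8  3:29  4:17  5:44  6:42
Giant step factor: 33^(-7) ≡ 45 (mod 47).
Scan 25·45^i mod 47 for i = 0, 1, …:
  i=0: 25   i=1: 44
Match at i=1, j=5: e = 1·7 + 5 = 12.

12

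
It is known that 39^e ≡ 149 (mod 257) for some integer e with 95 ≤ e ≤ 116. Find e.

105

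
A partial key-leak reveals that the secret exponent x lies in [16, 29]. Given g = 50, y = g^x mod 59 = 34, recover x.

Compute 50^16 mod 59 = 27, then multiply by 50 repeatedly:
  50^16=27  50^17=52  50^18=4  50^19=23  50^20=29
  50^21=34
Found 34 at exponent 21.

21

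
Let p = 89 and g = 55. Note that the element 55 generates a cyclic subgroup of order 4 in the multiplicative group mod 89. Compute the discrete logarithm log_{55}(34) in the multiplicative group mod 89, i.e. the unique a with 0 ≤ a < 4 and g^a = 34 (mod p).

Successive powers of 55 modulo 89:
  55^0=1  55^1=55  55^2=88  55^3=34
So 55^3 ≡ 34 (mod 89), giving a = 3.

3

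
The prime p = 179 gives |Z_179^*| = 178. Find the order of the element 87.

The order of 87 must divide p − 1 = 178 = 2 · 89.
Divisors: 1, 2, 89, 178.
Check each in increasing order: 87^1 ≡ 87;  87^2 ≡ 51;  87^89 ≡ 1.
Smallest exponent giving 1 is 89.

89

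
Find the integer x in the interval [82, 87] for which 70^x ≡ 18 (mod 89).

86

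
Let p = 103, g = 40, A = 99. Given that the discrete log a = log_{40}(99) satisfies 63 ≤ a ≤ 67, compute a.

67

Compute 40^63 mod 103 = 27, then multiply by 40 repeatedly:
  40^63=27  40^64=50  40^65=43  40^66=72  40^67=99
Found 99 at exponent 67.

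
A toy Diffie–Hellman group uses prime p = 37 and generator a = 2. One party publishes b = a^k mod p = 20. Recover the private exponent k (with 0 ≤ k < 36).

25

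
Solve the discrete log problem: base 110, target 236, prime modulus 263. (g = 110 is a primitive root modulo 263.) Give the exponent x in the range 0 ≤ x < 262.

Baby-step giant-step with m = ceil(sqrt(262)) = 17.
Baby table (110^j mod 263 for j=0..16):
  0:1  1:110  2:2  3:220  4:4  5:177  6:8  7:91
  8:16  9:182  10:32  11:101  12:64  13:202  14:128  15:141
  16:256
Giant step factor: 110^(-17) ≡ 180 (mod 263).
Scan 236·180^i mod 263 for i = 0, 1, …:
  i=0: 236   i=1: 137   i=2: 201   i=3: 149
  i=4: 257   i=5: 235   i=6: 220
Match at i=6, j=3: x = 6·17 + 3 = 105.

105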